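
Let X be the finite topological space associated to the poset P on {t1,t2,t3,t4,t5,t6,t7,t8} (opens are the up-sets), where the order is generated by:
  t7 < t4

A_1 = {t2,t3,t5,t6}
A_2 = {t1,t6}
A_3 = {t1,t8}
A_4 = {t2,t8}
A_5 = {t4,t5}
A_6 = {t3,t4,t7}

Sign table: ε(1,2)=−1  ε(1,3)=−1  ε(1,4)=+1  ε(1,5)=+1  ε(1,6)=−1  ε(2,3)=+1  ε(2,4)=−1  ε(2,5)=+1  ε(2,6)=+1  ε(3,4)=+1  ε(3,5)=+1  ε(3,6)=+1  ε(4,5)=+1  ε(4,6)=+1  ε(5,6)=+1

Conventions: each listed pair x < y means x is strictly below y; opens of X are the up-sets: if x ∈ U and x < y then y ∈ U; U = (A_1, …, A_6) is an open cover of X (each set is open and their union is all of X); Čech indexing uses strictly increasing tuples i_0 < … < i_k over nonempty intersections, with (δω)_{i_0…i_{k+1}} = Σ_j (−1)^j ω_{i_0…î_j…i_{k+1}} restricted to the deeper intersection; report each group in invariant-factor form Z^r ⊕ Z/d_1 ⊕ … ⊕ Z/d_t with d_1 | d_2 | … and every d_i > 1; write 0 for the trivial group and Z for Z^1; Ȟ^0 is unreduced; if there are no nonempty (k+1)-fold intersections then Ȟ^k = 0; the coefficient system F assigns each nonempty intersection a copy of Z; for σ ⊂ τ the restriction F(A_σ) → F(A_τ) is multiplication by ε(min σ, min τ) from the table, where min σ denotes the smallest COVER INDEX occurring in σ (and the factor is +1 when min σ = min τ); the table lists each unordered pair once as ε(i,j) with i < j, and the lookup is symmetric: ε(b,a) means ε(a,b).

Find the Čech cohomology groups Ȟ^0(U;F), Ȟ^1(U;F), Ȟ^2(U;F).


Ȟ^0 = 0; Ȟ^1 = Z ⊕ Z/2; Ȟ^2 = 0

nonempty intersections:
  A12={t6} A14={t2} A15={t5} A16={t3} A23={t1} A34={t8} A56={t4}
C dims 6,7; δ0: rk 6, SNF 1^5·2
Ȟ^0: (6−6)−0=0 ⇒ 0
Ȟ^1: (7−0)−6=1 plus torsion [2] ⇒ Z ⊕ Z/2
Ȟ^2: (0−0)−0=0 ⇒ 0


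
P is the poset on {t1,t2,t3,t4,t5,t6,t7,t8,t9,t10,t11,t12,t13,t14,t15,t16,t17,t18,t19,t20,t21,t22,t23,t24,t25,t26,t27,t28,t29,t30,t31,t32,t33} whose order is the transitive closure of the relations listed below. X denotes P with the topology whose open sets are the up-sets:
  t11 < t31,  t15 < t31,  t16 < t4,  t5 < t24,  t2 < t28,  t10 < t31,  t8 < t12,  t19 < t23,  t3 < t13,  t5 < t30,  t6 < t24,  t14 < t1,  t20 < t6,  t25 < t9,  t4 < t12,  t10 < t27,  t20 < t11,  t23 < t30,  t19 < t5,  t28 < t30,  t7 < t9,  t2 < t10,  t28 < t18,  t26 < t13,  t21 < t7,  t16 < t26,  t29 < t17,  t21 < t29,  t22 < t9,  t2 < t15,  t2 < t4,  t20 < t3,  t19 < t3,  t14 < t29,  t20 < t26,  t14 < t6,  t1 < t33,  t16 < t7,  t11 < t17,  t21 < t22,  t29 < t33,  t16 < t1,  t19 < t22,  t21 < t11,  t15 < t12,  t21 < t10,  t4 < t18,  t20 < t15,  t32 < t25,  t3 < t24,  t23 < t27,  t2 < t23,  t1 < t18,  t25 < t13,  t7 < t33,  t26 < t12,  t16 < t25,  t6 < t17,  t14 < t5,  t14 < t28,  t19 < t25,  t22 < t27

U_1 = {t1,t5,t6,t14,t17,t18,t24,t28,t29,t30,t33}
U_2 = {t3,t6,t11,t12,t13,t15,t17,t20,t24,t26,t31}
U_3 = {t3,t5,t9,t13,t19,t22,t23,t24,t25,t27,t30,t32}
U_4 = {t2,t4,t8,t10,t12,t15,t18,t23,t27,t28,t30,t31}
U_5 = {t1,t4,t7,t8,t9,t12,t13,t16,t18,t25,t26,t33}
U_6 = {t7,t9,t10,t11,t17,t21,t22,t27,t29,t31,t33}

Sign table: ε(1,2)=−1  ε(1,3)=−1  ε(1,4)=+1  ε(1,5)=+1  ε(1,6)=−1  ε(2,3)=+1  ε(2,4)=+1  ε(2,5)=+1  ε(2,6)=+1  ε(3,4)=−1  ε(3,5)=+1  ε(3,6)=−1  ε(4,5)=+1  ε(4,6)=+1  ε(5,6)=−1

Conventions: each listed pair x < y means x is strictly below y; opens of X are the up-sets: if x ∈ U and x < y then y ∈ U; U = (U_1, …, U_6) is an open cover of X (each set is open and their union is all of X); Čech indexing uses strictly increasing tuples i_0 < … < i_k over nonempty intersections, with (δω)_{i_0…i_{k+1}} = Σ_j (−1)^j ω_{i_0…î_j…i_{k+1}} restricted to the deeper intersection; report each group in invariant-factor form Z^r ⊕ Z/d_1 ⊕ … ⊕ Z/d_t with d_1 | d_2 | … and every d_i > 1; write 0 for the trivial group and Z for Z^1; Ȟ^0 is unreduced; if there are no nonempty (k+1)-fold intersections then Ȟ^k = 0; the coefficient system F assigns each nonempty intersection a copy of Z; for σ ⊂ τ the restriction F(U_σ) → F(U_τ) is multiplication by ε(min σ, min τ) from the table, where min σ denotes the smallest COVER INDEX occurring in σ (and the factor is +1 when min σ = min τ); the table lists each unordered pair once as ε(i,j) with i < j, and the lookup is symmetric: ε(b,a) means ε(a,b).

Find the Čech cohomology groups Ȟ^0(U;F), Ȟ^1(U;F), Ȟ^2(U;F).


nonempty intersections:
  U12={t6,t17,t24} U13={t5,t24,t30} U14={t18,t28,t30} U15={t1,t18,t33} U16={t17,t29,t33} U23={t3,t13,t24} U24={t12,t15,t31} U25={t12,t13,t26} U26={t11,t17,t31} U34={t23,t27,t30} U35={t9,t13,t25} U36={t9,t22,t27} U45={t4,t8,t12,t18} U46={t10,t27,t31} U56={t7,t9,t33}
  U123={t24} U126={t17} U134={t30} U145={t18} U156={t33} U235={t13} U245={t12} U246={t31} U346={t27} U356={t9}
C dims 6,15,10; δ0: rk 6, SNF 1^5·2; δ1: rk 9, SNF 1^9
Ȟ^0: (6−6)−0=0 ⇒ 0
Ȟ^1: (15−9)−6=0 plus torsion [2] ⇒ Z/2
Ȟ^2: (10−0)−9=1 ⇒ Z

Ȟ^0(U;F) ≅ 0,  Ȟ^1(U;F) ≅ Z/2,  Ȟ^2(U;F) ≅ Z


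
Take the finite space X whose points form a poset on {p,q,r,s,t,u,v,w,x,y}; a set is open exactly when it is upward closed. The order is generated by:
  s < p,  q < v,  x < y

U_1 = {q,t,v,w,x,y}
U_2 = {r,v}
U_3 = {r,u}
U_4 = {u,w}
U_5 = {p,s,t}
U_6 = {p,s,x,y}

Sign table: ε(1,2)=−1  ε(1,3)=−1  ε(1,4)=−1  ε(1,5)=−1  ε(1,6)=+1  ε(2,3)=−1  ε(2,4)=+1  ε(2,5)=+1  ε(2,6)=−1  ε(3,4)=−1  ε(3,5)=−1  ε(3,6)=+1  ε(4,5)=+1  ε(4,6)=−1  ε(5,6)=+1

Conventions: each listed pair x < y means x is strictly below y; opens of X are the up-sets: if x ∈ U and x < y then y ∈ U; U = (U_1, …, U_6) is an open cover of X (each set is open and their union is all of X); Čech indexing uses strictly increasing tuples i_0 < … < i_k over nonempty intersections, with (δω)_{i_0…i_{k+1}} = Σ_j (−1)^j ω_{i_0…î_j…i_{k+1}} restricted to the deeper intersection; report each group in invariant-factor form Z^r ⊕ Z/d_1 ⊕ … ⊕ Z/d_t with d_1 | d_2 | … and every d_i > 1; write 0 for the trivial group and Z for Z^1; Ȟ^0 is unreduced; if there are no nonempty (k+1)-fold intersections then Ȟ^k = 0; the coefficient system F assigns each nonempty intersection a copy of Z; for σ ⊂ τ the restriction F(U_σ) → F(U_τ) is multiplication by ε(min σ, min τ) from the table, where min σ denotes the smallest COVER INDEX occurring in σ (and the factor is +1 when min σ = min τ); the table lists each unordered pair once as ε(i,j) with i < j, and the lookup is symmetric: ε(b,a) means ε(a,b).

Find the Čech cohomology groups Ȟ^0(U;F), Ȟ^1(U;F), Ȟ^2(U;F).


nerve of the cover:
  U12={v} U14={w} U15={t} U16={x,y} U23={r} U34={u} U56={p,s}
C dims 6,7; δ0: rk 6, SNF 1^5·2
Ȟ^0 = (6 − 6) − 0 = 0, so Ȟ^0 ≅ 0
Ȟ^1 = (7 − 0) − 6 = 1 plus torsion [2], so Ȟ^1 ≅ Z ⊕ Z/2
Ȟ^2 = (0 − 0) − 0 = 0, so Ȟ^2 ≅ 0

Ȟ^0(U;F) ≅ 0, Ȟ^1(U;F) ≅ Z ⊕ Z/2, Ȟ^2(U;F) ≅ 0


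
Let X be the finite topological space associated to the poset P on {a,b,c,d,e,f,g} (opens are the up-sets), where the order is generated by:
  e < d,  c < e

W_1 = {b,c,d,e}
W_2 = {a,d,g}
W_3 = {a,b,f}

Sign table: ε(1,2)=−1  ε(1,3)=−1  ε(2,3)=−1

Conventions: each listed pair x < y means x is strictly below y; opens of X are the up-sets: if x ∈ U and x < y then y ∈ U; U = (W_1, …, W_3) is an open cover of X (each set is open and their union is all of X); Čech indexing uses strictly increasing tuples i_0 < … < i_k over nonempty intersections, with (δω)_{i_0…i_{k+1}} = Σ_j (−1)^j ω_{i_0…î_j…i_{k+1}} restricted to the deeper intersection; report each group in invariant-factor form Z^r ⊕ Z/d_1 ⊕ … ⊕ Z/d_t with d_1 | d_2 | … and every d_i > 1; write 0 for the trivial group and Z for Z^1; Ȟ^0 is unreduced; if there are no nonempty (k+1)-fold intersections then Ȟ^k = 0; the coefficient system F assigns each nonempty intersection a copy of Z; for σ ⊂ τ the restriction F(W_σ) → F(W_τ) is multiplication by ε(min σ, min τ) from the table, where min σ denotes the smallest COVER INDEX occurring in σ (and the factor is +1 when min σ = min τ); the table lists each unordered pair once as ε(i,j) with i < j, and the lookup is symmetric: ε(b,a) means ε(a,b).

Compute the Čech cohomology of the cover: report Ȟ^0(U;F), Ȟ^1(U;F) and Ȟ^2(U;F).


nerve of the cover:
  W12={d} W13={b} W23={a}
C dims 3,3; δ0: rk 3, SNF 1^2·2
Ȟ^0 = (3 − 3) − 0 = 0, so Ȟ^0 ≅ 0
Ȟ^1 = (3 − 0) − 3 = 0 plus torsion [2], so Ȟ^1 ≅ Z/2
Ȟ^2 = (0 − 0) − 0 = 0, so Ȟ^2 ≅ 0

Ȟ^0(U;F) ≅ 0; Ȟ^1(U;F) ≅ Z/2; Ȟ^2(U;F) ≅ 0


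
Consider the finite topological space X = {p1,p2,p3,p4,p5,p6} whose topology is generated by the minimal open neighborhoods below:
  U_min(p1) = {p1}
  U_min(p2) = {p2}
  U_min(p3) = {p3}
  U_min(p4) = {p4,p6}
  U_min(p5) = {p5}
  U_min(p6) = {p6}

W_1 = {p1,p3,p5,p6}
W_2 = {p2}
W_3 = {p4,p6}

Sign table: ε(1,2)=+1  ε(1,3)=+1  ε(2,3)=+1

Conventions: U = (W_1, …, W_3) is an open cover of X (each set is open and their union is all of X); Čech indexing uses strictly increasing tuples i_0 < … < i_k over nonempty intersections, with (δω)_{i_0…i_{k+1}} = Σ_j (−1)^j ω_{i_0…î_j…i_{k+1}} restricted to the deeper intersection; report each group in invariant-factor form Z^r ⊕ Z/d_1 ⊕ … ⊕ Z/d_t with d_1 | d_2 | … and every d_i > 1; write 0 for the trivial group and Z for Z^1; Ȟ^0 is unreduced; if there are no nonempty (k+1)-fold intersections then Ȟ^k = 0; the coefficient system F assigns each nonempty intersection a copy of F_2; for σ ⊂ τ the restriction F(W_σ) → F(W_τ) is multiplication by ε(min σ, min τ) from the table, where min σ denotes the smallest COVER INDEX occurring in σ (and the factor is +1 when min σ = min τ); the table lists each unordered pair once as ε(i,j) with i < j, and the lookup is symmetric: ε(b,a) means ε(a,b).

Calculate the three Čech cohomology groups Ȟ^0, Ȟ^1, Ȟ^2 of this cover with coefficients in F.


intersection data:
  W13={p6}
C dims 3,1; δ0: rk_F2 1
Ȟ^0 = (3 − 1) − 0 = 2, so Ȟ^0 ≅ Z/2 ⊕ Z/2
Ȟ^1 = (1 − 0) − 1 = 0, so Ȟ^1 ≅ 0
Ȟ^2 = (0 − 0) − 0 = 0, so Ȟ^2 ≅ 0

Ȟ^0 ≅ Z/2 ⊕ Z/2, Ȟ^1 ≅ 0, Ȟ^2 ≅ 0


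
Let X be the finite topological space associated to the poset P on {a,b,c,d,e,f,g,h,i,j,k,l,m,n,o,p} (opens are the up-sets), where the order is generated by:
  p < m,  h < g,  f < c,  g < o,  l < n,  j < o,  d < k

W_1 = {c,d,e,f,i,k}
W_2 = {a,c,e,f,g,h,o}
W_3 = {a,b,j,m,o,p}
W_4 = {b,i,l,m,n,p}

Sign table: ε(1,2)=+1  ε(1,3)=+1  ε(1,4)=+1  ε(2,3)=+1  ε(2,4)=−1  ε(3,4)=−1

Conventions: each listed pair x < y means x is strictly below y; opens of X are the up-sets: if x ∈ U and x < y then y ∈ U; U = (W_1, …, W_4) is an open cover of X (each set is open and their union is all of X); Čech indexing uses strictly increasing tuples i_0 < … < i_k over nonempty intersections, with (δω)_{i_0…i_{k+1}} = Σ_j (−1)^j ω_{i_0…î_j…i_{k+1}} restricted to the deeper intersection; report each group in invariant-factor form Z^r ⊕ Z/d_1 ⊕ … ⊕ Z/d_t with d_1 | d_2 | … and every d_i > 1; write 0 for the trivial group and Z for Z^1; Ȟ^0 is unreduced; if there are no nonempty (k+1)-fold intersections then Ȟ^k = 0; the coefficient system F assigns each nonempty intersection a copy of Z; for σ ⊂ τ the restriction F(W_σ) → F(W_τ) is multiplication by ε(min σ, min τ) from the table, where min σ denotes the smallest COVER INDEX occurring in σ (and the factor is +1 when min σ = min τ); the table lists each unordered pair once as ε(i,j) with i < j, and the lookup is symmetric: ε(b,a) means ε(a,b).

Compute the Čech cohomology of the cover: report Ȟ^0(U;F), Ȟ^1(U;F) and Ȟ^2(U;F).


nerve simplices:
  W12={c,e,f} W14={i} W23={a,o} W34={b,m,p}
C dims 4,4; δ0: rk 4, SNF 1^3·2
degree 0: 4−4−0 = 0 → Ȟ^0 ≅ 0
degree 1: 4−0−4 = 0 plus torsion [2] → Ȟ^1 ≅ Z/2
degree 2: 0−0−0 = 0 → Ȟ^2 ≅ 0

Ȟ^0 ≅ 0; Ȟ^1 ≅ Z/2; Ȟ^2 ≅ 0


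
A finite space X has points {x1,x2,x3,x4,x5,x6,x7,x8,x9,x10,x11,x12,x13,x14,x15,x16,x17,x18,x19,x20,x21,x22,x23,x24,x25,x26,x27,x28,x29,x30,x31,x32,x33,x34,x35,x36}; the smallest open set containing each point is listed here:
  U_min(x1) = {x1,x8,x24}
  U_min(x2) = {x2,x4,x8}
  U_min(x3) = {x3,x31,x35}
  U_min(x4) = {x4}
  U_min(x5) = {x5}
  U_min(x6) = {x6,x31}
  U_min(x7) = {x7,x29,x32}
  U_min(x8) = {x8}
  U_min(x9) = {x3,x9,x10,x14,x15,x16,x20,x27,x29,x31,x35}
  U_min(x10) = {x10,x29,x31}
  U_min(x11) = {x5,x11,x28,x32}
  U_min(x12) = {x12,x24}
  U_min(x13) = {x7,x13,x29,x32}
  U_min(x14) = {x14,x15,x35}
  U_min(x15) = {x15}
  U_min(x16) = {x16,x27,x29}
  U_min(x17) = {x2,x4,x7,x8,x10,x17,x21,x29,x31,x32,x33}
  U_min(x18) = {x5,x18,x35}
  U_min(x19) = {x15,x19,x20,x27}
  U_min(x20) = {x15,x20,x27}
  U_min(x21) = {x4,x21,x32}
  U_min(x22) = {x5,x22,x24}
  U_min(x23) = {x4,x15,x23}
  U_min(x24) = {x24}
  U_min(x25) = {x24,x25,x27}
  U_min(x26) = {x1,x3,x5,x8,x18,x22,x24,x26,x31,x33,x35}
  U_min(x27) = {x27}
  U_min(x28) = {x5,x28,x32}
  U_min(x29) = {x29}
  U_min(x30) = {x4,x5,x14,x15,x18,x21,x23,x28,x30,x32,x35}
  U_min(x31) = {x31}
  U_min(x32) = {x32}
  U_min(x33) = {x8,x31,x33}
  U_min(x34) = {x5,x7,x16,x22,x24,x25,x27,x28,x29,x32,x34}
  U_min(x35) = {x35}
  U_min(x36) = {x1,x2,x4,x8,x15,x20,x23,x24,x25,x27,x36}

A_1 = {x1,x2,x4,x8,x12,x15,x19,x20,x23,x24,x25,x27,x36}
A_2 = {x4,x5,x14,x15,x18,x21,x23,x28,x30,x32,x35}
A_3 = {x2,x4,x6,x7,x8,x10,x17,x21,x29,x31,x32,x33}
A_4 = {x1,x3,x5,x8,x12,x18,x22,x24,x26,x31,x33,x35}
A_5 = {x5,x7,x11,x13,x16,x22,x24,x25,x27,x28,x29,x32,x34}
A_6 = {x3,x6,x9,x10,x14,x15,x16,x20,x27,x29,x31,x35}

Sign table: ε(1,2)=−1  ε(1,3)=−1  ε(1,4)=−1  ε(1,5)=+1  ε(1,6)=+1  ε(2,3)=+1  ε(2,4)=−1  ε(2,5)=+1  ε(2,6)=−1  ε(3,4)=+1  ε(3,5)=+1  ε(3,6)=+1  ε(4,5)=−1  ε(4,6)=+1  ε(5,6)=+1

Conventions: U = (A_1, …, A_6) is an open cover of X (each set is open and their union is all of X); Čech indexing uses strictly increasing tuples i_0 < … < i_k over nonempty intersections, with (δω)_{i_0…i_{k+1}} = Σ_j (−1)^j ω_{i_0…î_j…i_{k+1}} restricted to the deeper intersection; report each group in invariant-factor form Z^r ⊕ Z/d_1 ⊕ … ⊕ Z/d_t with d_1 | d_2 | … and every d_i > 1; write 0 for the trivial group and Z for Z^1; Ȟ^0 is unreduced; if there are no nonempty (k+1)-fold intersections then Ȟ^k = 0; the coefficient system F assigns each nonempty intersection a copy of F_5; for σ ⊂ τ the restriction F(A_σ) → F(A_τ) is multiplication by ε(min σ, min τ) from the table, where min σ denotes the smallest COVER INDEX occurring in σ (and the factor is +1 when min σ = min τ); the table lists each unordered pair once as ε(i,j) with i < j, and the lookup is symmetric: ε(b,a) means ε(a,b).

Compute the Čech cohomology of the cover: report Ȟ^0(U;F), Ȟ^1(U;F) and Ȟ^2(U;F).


Ȟ^0 ≅ 0; Ȟ^1 ≅ 0; Ȟ^2 ≅ Z/5

nerve of the cover:
  A12={x4,x15,x23} A13={x2,x4,x8} A14={x1,x8,x12,x24} A15={x24,x25,x27} A16={x15,x20,x27} A23={x4,x21,x32} A24={x5,x18,x35} A25={x5,x28,x32} A26={x14,x15,x35} A34={x8,x31,x33} A35={x7,x29,x32} A36={x6,x10,x29,x31} A45={x5,x22,x24} A46={x3,x31,x35} A56={x16,x27,x29}
  A123={x4} A126={x15} A134={x8} A145={x24} A156={x27} A235={x32} A245={x5} A246={x35} A346={x31} A356={x29}
C dims 6,15,10; δ0: rk_F5 6; δ1: rk_F5 9
Ȟ^0 = (6 − 6) − 0 = 0, so Ȟ^0 ≅ 0
Ȟ^1 = (15 − 9) − 6 = 0, so Ȟ^1 ≅ 0
Ȟ^2 = (10 − 0) − 9 = 1, so Ȟ^2 ≅ Z/5


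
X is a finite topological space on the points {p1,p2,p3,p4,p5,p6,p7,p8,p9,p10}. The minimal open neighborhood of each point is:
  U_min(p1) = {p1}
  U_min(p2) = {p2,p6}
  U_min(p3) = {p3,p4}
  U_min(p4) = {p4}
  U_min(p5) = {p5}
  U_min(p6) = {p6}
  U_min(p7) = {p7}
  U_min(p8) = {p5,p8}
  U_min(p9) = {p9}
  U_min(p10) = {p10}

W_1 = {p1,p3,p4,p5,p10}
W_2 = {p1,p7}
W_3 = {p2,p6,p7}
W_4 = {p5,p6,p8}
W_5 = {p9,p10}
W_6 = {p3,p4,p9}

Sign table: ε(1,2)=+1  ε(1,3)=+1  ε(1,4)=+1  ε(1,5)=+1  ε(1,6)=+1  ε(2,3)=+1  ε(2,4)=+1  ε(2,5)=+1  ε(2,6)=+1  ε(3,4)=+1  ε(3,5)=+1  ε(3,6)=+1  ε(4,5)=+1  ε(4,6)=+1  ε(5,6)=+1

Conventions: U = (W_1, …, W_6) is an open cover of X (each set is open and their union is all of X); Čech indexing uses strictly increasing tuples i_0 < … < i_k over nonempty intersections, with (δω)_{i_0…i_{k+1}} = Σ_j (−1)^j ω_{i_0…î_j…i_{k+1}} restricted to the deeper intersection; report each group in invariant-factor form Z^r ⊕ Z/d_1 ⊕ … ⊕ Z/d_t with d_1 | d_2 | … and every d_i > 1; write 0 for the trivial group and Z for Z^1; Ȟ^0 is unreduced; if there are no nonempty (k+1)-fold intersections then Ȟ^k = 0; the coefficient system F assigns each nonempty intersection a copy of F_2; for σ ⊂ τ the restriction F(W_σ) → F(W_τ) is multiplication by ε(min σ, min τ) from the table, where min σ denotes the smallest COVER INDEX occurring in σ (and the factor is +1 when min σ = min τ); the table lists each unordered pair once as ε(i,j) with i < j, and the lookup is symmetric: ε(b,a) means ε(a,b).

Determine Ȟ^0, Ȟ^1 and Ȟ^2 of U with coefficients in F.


intersection data:
  W12={p1} W14={p5} W15={p10} W16={p3,p4} W23={p7} W34={p6} W56={p9}
C dims 6,7; δ0: rk_F2 5
Ȟ^0 = (6 − 5) − 0 = 1, so Ȟ^0 ≅ Z/2
Ȟ^1 = (7 − 0) − 5 = 2, so Ȟ^1 ≅ Z/2 ⊕ Z/2
Ȟ^2 = (0 − 0) − 0 = 0, so Ȟ^2 ≅ 0

Ȟ^0(U;F) ≅ Z/2, Ȟ^1(U;F) ≅ Z/2 ⊕ Z/2, Ȟ^2(U;F) ≅ 0


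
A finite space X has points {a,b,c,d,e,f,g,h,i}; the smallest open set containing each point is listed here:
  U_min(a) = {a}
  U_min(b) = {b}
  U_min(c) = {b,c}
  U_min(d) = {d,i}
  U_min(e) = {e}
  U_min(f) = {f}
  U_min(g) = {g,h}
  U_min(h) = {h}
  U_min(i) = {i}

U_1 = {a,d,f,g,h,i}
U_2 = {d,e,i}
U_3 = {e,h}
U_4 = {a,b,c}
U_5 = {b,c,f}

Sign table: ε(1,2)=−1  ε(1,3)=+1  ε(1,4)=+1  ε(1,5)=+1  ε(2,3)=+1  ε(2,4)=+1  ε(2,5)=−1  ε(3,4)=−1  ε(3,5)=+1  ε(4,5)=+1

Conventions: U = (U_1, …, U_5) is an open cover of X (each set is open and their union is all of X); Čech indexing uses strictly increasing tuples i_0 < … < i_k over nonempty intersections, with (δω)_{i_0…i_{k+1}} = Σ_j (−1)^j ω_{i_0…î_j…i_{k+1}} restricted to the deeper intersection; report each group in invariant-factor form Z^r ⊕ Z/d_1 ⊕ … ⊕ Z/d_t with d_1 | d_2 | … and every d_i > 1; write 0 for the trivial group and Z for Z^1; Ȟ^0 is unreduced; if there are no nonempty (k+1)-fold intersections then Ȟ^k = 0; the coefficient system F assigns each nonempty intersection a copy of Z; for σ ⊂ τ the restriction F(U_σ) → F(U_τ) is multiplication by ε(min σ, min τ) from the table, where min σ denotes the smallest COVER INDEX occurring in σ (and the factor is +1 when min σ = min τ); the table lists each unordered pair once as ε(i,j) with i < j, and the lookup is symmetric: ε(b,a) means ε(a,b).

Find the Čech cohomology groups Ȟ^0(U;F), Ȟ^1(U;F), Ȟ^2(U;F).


Ȟ^0 ≅ 0, Ȟ^1 ≅ Z ⊕ Z/2 and Ȟ^2 ≅ 0

cover nerve:
  U12={d,i} U13={h} U14={a} U15={f} U23={e} U45={b,c}
C dims 5,6; δ0: rk 5, SNF 1^4·2
Ȟ^0: (5−5)−0=0 ⇒ 0
Ȟ^1: (6−0)−5=1 plus torsion [2] ⇒ Z ⊕ Z/2
Ȟ^2: (0−0)−0=0 ⇒ 0


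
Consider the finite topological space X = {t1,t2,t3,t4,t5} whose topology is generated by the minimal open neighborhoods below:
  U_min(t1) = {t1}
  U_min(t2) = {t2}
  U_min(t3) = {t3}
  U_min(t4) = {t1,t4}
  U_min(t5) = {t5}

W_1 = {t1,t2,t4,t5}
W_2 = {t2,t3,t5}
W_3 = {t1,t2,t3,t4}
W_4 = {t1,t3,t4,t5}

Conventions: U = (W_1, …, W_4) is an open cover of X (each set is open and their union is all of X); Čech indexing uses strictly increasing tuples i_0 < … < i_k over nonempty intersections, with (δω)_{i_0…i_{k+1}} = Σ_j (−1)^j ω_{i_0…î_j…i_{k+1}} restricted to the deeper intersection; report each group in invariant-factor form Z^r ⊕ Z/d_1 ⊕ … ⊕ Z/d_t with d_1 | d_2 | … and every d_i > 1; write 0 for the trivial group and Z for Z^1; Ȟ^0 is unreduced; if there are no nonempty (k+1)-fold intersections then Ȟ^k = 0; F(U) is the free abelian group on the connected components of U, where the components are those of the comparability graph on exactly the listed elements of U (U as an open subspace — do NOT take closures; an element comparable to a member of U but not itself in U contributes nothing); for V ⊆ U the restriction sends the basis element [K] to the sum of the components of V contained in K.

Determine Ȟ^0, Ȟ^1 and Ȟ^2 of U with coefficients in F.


Ȟ^0 ≅ Z^4, Ȟ^1 ≅ 0, Ȟ^2 ≅ 0

intersection data:
  W12={t2,t5} W13={t1,t2,t4} W14={t1,t4,t5} W23={t2,t3} W24={t3,t5} W34={t1,t3,t4}
  W123={t2} W124={t5} W134={t1,t4} W234={t3}
components per intersection:
  W1: {t1,t4} {t2} {t5}
  W2: {t2} {t3} {t5}
  W3: {t1,t4} {t2} {t3}
  W4: {t1,t4} {t3} {t5}
  W12: {t2} {t5}
  W13: {t1,t4} {t2}
  W14: {t1,t4} {t5}
  W23: {t2} {t3}
  W24: {t3} {t5}
  W34: {t1,t4} {t3}
  W123: {t2}
  W124: {t5}
  W134: {t1,t4}
  W234: {t3}
C dims 12,12,4; δ0: rk 8, SNF 1^8; δ1: rk 4, SNF 1^4
Ȟ^0 = (12 − 8) − 0 = 4, so Ȟ^0 ≅ Z^4
Ȟ^1 = (12 − 4) − 8 = 0, so Ȟ^1 ≅ 0
Ȟ^2 = (4 − 0) − 4 = 0, so Ȟ^2 ≅ 0


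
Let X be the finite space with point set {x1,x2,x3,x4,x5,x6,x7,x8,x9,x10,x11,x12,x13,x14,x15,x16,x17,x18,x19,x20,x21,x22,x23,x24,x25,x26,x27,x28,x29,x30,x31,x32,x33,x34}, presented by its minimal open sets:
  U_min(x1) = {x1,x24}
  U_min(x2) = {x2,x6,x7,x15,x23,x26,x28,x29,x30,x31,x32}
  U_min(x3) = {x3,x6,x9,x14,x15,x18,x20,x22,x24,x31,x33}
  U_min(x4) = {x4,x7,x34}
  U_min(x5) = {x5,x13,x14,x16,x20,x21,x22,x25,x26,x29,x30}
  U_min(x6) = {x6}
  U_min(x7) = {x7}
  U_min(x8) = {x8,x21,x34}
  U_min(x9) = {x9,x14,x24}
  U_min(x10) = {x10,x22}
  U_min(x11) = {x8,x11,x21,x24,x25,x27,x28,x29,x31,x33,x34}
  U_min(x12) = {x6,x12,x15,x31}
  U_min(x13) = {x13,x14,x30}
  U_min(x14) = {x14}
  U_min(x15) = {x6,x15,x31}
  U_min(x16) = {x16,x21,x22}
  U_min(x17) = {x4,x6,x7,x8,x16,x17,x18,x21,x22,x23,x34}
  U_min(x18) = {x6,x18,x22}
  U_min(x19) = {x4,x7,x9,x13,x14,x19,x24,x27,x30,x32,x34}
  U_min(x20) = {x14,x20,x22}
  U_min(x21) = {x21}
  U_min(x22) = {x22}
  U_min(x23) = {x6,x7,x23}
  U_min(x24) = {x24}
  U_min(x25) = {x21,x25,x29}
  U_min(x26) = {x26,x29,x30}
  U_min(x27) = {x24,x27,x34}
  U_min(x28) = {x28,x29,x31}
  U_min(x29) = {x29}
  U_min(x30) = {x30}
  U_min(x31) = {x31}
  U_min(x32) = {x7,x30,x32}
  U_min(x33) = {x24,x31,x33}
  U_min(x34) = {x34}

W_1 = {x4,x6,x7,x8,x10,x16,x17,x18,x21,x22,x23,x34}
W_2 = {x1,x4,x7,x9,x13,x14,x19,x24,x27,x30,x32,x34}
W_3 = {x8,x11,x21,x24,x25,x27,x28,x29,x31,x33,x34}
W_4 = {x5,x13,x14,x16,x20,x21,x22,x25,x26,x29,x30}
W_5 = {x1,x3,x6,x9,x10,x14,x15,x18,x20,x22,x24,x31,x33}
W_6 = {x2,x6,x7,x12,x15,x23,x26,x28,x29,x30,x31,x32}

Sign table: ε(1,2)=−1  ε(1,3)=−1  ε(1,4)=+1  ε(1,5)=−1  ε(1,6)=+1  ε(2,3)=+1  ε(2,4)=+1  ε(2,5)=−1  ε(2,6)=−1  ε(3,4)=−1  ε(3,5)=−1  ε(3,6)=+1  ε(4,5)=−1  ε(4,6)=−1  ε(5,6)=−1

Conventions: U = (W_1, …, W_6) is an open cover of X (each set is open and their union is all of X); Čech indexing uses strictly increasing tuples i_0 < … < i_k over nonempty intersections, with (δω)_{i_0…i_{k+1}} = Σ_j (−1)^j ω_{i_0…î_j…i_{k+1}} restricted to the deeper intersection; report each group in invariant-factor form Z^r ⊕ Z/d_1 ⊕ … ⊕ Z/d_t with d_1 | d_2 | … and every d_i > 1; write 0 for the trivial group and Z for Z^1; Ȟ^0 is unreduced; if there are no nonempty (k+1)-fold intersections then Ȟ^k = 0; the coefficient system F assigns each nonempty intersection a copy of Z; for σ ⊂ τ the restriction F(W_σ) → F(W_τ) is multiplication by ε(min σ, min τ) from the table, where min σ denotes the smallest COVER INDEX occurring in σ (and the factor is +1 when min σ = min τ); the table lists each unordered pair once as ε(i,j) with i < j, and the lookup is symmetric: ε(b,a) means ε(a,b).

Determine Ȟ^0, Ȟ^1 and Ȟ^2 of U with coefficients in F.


cover nerve:
  W12={x4,x7,x34} W13={x8,x21,x34} W14={x16,x21,x22} W15={x6,x10,x18,x22} W16={x6,x7,x23} W23={x24,x27,x34} W24={x13,x14,x30} W25={x1,x9,x14,x24} W26={x7,x30,x32} W34={x21,x25,x29} W35={x24,x31,x33} W36={x28,x29,x31} W45={x14,x20,x22} W46={x26,x29,x30} W56={x6,x15,x31}
  W123={x34} W126={x7} W134={x21} W145={x22} W156={x6} W235={x24} W245={x14} W246={x30} W346={x29} W356={x31}
C dims 6,15,10; δ0: rk 6, SNF 1^5·2; δ1: rk 9, SNF 1^9
Ȟ^0: (6−6)−0=0 ⇒ 0
Ȟ^1: (15−9)−6=0 plus torsion [2] ⇒ Z/2
Ȟ^2: (10−0)−9=1 ⇒ Z

Ȟ^0(U;F) ≅ 0, Ȟ^1(U;F) ≅ Z/2 and Ȟ^2(U;F) ≅ Z


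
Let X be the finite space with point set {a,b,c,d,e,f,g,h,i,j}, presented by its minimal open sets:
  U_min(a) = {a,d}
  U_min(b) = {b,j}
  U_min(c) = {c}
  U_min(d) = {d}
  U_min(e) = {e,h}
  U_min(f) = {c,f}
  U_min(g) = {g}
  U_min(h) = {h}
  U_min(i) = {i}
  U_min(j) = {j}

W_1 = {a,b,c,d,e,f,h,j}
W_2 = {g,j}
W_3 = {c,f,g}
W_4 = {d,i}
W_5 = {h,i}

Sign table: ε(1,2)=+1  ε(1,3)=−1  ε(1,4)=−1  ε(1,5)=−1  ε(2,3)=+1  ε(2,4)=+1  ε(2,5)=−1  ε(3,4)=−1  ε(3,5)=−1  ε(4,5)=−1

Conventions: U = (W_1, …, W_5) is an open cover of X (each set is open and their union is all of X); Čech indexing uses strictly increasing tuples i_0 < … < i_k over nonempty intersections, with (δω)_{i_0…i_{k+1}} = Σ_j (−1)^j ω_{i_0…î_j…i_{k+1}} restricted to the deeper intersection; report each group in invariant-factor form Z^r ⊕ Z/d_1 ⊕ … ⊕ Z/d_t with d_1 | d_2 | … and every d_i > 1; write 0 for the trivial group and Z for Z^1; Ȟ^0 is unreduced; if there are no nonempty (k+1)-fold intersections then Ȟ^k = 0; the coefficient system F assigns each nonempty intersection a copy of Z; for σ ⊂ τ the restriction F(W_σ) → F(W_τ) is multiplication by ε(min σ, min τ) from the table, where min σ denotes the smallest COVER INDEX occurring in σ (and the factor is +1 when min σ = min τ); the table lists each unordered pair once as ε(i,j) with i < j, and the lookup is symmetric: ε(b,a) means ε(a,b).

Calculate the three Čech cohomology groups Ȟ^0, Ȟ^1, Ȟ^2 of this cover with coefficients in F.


Ȟ^0(U;F) ≅ 0,  Ȟ^1(U;F) ≅ Z ⊕ Z/2,  Ȟ^2(U;F) ≅ 0

cover nerve:
  W12={j} W13={c,f} W14={d} W15={h} W23={g} W45={i}
C dims 5,6; δ0: rk 5, SNF 1^4·2
Ȟ^0: (5−5)−0=0 ⇒ 0
Ȟ^1: (6−0)−5=1 plus torsion [2] ⇒ Z ⊕ Z/2
Ȟ^2: (0−0)−0=0 ⇒ 0


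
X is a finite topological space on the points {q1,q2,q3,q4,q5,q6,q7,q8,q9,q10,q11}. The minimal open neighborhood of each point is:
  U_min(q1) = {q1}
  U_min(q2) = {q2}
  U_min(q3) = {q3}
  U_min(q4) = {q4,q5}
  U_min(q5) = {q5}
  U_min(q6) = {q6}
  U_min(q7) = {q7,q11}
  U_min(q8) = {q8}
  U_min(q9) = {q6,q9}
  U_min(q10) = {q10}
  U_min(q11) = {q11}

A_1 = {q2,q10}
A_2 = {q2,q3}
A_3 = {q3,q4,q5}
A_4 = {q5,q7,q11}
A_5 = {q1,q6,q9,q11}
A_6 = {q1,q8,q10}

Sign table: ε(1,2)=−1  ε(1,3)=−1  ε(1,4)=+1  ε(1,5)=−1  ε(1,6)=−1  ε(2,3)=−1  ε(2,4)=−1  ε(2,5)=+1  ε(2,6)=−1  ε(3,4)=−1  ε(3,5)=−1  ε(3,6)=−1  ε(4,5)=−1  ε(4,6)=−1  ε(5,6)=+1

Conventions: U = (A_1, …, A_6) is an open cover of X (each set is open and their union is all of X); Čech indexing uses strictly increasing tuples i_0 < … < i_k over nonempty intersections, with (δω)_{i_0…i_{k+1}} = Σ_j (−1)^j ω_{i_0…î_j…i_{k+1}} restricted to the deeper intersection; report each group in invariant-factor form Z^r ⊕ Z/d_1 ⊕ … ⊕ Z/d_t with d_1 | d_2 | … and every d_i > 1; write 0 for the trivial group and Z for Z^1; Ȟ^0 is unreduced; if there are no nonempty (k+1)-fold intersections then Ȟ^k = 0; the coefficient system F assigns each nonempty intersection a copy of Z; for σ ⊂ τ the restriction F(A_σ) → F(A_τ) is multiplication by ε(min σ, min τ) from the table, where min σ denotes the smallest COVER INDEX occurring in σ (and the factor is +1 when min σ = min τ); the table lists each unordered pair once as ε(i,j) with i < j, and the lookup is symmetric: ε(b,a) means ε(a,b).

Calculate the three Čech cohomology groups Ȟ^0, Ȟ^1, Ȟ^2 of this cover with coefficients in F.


nerve of the cover:
  A12={q2} A16={q10} A23={q3} A34={q5} A45={q11} A56={q1}
C dims 6,6; δ0: rk 6, SNF 1^5·2
Ȟ^0 = (6 − 6) − 0 = 0, so Ȟ^0 ≅ 0
Ȟ^1 = (6 − 0) − 6 = 0 plus torsion [2], so Ȟ^1 ≅ Z/2
Ȟ^2 = (0 − 0) − 0 = 0, so Ȟ^2 ≅ 0

Ȟ^0 = 0,  Ȟ^1 = Z/2,  Ȟ^2 = 0


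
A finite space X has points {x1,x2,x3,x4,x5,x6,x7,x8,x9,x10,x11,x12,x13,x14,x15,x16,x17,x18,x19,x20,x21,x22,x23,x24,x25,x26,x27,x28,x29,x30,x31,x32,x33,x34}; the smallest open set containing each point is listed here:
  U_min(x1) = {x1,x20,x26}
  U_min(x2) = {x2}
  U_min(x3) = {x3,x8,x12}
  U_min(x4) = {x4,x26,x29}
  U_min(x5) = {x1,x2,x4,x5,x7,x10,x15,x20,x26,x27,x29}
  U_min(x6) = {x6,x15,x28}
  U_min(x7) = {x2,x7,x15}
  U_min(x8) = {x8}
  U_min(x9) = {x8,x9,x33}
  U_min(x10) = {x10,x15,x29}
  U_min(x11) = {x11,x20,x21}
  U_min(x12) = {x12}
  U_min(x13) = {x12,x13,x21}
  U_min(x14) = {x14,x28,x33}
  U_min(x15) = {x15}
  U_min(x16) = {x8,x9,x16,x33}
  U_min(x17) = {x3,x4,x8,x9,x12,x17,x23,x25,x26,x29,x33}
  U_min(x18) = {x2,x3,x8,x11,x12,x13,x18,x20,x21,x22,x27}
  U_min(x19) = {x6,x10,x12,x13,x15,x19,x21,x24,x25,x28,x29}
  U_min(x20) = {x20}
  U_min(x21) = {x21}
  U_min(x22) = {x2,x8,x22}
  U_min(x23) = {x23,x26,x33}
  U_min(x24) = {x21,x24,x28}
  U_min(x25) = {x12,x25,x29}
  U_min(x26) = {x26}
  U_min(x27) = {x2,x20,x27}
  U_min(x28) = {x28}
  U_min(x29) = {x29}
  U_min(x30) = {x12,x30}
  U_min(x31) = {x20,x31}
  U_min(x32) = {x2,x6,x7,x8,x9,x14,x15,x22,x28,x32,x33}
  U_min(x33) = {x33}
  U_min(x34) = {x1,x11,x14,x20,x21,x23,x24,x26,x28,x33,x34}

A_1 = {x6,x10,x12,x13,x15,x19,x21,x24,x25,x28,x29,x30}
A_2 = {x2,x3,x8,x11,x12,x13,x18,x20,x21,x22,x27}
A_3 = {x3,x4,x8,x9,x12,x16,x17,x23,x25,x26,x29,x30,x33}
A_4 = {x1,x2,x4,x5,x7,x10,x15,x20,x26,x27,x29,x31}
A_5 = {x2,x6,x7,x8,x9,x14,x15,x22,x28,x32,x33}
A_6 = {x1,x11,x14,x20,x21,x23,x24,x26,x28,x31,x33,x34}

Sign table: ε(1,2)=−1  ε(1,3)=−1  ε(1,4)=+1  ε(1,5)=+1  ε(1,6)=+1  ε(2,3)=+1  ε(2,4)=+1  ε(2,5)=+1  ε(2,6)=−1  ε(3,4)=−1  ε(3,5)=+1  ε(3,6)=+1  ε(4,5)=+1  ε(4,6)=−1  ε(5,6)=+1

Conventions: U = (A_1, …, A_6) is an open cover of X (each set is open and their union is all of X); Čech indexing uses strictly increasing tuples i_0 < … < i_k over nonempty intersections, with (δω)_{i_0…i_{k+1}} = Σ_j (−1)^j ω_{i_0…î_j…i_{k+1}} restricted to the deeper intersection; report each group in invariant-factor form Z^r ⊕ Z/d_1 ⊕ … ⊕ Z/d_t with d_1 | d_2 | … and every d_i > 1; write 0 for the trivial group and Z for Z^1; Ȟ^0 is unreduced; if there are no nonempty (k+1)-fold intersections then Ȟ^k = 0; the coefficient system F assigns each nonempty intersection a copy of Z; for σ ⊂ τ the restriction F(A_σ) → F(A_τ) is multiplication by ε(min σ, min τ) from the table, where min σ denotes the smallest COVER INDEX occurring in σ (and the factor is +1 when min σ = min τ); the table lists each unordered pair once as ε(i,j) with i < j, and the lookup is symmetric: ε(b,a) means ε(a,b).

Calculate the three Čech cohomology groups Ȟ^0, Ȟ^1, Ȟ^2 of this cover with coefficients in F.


Ȟ^0 ≅ 0; Ȟ^1 ≅ Z/2; Ȟ^2 ≅ Z

intersection data:
  A12={x12,x13,x21} A13={x12,x25,x29,x30} A14={x10,x15,x29} A15={x6,x15,x28} A16={x21,x24,x28} A23={x3,x8,x12} A24={x2,x20,x27} A25={x2,x8,x22} A26={x11,x20,x21} A34={x4,x26,x29} A35={x8,x9,x33} A36={x23,x26,x33} A45={x2,x7,x15} A46={x1,x20,x26,x31} A56={x14,x28,x33}
  A123={x12} A126={x21} A134={x29} A145={x15} A156={x28} A235={x8} A245={x2} A246={x20} A346={x26} A356={x33}
C dims 6,15,10; δ0: rk 6, SNF 1^5·2; δ1: rk 9, SNF 1^9
Ȟ^0 = (6 − 6) − 0 = 0, so Ȟ^0 ≅ 0
Ȟ^1 = (15 − 9) − 6 = 0 plus torsion [2], so Ȟ^1 ≅ Z/2
Ȟ^2 = (10 − 0) − 9 = 1, so Ȟ^2 ≅ Z


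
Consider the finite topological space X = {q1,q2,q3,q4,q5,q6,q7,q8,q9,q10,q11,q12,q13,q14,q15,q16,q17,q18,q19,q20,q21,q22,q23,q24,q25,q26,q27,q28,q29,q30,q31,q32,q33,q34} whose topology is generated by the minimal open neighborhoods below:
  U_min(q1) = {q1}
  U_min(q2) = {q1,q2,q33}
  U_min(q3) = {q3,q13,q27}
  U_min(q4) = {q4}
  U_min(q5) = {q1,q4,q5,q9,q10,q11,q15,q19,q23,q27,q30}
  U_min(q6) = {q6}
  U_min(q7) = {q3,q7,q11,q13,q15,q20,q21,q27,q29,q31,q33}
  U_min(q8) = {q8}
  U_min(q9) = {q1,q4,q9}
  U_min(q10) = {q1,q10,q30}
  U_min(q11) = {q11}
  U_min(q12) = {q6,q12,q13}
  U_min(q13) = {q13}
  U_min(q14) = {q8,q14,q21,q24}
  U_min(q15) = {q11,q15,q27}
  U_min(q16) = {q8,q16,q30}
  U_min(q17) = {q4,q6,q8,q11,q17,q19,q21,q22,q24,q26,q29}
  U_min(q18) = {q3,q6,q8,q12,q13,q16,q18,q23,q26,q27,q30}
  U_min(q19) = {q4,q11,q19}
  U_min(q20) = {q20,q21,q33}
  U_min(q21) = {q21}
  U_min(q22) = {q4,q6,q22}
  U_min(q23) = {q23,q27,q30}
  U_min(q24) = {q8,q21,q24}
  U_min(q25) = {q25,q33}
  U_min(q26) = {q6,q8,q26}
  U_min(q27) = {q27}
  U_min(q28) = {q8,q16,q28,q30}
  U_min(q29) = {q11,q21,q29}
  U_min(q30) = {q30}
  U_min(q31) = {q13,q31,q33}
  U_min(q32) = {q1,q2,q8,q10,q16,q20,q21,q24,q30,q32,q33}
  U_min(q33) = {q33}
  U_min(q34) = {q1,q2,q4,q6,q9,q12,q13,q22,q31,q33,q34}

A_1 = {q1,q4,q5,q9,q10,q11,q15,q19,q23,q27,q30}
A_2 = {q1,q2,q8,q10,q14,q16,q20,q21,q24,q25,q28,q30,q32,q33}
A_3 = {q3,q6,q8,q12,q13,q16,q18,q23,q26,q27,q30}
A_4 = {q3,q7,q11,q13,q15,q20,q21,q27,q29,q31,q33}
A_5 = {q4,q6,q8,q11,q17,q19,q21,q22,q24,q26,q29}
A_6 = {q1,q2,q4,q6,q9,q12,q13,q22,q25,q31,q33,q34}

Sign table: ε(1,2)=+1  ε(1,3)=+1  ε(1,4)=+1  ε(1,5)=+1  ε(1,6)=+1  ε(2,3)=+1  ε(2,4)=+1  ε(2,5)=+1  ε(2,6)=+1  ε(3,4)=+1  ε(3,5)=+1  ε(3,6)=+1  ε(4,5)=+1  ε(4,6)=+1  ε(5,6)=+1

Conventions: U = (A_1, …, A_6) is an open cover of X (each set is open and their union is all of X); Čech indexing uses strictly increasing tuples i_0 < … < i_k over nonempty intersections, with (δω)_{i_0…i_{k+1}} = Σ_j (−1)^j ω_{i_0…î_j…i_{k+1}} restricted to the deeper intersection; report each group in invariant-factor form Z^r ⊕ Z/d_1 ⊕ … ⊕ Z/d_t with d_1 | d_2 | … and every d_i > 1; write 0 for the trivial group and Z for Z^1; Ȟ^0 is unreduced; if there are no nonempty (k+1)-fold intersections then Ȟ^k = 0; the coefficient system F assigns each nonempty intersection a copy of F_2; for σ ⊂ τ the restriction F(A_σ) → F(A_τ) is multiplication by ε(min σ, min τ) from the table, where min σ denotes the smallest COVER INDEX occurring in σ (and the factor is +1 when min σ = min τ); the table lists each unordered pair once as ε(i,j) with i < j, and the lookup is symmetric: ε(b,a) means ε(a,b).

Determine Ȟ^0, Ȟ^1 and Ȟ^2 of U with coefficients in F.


Ȟ^0 = Z/2,  Ȟ^1 = Z/2,  Ȟ^2 = Z/2

nonempty intersections:
  A12={q1,q10,q30} A13={q23,q27,q30} A14={q11,q15,q27} A15={q4,q11,q19} A16={q1,q4,q9} A23={q8,q16,q30} A24={q20,q21,q33} A25={q8,q21,q24} A26={q1,q2,q25,q33} A34={q3,q13,q27} A35={q6,q8,q26} A36={q6,q12,q13} A45={q11,q21,q29} A46={q13,q31,q33} A56={q4,q6,q22}
  A123={q30} A126={q1} A134={q27} A145={q11} A156={q4} A235={q8} A245={q21} A246={q33} A346={q13} A356={q6}
C dims 6,15,10; δ0: rk_F2 5; δ1: rk_F2 9
Ȟ^0: (6−5)−0=1 ⇒ Z/2
Ȟ^1: (15−9)−5=1 ⇒ Z/2
Ȟ^2: (10−0)−9=1 ⇒ Z/2


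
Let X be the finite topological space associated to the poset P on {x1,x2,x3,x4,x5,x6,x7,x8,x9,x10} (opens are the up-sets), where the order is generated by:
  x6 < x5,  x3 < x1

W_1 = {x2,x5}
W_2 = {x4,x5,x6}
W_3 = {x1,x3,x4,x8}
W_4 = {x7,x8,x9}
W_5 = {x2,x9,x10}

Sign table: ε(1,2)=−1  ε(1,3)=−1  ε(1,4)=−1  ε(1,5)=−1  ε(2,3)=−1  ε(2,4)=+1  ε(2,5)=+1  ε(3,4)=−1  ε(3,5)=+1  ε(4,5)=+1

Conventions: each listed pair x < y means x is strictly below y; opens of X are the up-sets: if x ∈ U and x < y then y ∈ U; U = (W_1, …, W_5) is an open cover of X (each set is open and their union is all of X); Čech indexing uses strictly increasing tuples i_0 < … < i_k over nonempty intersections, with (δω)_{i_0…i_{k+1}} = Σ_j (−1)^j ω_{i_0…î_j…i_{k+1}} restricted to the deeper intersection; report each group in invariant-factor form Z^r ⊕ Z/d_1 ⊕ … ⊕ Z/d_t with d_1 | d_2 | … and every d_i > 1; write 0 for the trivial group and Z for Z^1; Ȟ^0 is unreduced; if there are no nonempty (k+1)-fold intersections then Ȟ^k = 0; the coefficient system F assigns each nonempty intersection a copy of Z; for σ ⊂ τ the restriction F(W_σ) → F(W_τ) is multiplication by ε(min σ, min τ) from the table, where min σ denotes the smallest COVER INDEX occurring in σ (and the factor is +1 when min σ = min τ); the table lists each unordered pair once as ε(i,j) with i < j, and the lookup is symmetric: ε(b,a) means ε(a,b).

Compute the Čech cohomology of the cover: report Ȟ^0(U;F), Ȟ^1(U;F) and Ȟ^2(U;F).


Ȟ^0 ≅ Z, Ȟ^1 ≅ Z and Ȟ^2 ≅ 0

intersection data:
  W12={x5} W15={x2} W23={x4} W34={x8} W45={x9}
C dims 5,5; δ0: rk 4, SNF 1^4
Ȟ^0 = (5 − 4) − 0 = 1, so Ȟ^0 ≅ Z
Ȟ^1 = (5 − 0) − 4 = 1, so Ȟ^1 ≅ Z
Ȟ^2 = (0 − 0) − 0 = 0, so Ȟ^2 ≅ 0


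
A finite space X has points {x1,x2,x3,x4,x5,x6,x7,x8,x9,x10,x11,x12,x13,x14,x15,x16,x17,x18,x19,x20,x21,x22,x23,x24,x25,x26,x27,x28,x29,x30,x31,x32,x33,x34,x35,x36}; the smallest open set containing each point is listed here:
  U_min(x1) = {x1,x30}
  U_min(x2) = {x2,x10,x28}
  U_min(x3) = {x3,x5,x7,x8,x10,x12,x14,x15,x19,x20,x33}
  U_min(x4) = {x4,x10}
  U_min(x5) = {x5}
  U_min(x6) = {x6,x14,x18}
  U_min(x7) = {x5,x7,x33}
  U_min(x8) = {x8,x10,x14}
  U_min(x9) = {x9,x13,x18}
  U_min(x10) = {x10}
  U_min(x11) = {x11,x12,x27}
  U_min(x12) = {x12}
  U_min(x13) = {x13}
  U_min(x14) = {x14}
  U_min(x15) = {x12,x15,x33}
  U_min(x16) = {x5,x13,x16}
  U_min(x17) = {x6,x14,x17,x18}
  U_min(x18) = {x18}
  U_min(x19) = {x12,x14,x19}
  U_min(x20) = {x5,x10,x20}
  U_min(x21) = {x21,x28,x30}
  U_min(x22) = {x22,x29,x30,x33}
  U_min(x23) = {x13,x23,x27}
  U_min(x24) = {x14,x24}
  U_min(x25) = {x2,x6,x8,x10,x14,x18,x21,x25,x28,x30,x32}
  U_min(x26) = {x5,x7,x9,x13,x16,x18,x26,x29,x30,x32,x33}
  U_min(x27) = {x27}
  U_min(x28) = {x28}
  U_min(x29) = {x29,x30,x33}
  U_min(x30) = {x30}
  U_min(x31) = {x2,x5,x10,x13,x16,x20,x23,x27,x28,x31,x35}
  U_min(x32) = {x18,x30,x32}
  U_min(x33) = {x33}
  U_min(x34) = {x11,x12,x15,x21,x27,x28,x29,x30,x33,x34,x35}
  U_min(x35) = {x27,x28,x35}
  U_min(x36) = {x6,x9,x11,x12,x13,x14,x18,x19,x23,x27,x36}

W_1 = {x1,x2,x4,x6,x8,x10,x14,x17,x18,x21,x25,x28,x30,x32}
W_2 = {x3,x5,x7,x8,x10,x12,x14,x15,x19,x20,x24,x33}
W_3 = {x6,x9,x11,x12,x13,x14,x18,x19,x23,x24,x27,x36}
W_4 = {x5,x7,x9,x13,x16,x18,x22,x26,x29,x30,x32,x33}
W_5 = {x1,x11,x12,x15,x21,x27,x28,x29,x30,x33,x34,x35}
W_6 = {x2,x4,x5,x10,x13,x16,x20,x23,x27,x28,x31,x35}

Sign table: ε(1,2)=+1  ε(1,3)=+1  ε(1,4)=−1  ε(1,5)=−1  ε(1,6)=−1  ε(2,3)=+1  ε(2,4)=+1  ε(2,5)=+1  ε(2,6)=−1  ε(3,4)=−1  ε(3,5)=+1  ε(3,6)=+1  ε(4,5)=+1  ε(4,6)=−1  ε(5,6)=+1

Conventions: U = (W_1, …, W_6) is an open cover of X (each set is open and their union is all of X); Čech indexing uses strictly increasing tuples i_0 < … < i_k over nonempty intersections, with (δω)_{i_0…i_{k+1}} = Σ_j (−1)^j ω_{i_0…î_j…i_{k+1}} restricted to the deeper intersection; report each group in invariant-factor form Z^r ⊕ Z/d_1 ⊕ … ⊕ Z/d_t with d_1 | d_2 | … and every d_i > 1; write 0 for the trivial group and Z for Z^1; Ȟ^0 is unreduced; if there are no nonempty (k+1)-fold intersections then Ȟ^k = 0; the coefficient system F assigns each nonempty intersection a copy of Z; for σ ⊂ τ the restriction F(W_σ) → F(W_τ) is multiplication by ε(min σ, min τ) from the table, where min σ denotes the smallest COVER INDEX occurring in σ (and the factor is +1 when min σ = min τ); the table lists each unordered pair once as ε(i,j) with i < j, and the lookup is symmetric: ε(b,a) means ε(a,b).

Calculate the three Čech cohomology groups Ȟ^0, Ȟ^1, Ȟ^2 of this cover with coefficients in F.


Ȟ^0 ≅ 0; Ȟ^1 ≅ Z/2; Ȟ^2 ≅ Z

nerve simplices:
  W12={x8,x10,x14} W13={x6,x14,x18} W14={x18,x30,x32} W15={x1,x21,x28,x30} W16={x2,x4,x10,x28} W23={x12,x14,x19,x24} W24={x5,x7,x33} W25={x12,x15,x33} W26={x5,x10,x20} W34={x9,x13,x18} W35={x11,x12,x27} W36={x13,x23,x27} W45={x29,x30,x33} W46={x5,x13,x16} W56={x27,x28,x35}
  W123={x14} W126={x10} W134={x18} W145={x30} W156={x28} W235={x12} W245={x33} W246={x5} W346={x13} W356={x27}
C dims 6,15,10; δ0: rk 6, SNF 1^5·2; δ1: rk 9, SNF 1^9
degree 0: 6−6−0 = 0 → Ȟ^0 ≅ 0
degree 1: 15−9−6 = 0 plus torsion [2] → Ȟ^1 ≅ Z/2
degree 2: 10−0−9 = 1 → Ȟ^2 ≅ Z
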